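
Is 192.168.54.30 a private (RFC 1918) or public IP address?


RFC 1918 private ranges:
  10.0.0.0/8 (10.0.0.0 - 10.255.255.255)
  172.16.0.0/12 (172.16.0.0 - 172.31.255.255)
  192.168.0.0/16 (192.168.0.0 - 192.168.255.255)
Private (in 192.168.0.0/16)


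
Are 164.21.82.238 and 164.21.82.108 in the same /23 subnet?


Mask: 255.255.254.0
164.21.82.238 AND mask = 164.21.82.0
164.21.82.108 AND mask = 164.21.82.0
Yes, same subnet (164.21.82.0)


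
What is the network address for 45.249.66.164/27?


IP:   00101101.11111001.01000010.10100100
Mask: 11111111.11111111.11111111.11100000
AND operation:
Net:  00101101.11111001.01000010.10100000
Network: 45.249.66.160/27


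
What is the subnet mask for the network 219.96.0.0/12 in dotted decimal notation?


/12 means 12 network bits, 20 host bits
Binary: 11111111111100000000000000000000
Mask: 255.240.0.0


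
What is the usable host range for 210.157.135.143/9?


Network: 210.128.0.0
Broadcast: 210.255.255.255
First usable = network + 1
Last usable = broadcast - 1
Range: 210.128.0.1 to 210.255.255.254


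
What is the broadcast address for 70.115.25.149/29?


Network: 70.115.25.144/29
Host bits = 3
Set all host bits to 1:
Broadcast: 70.115.25.151


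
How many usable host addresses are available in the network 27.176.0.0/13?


Host bits = 32 - 13 = 19
Total addresses = 2^19 = 524288
Usable = total - 2 (network and broadcast)
Usable hosts: 524286


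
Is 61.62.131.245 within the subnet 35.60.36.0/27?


Subnet network: 35.60.36.0
Test IP AND mask: 61.62.131.224
No, 61.62.131.245 is not in 35.60.36.0/27


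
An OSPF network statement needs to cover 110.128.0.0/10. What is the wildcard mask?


Subnet mask: 255.192.0.0
Wildcard = 255.255.255.255 - subnet mask
255 - 255 = 0
255 - 192 = 63
255 - 0 = 255
255 - 0 = 255
Wildcard: 0.63.255.255


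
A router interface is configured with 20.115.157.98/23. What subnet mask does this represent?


/23 means 23 network bits, 9 host bits
Binary: 11111111111111111111111000000000
Mask: 255.255.254.0


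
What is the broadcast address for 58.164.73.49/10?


Network: 58.128.0.0/10
Host bits = 22
Set all host bits to 1:
Broadcast: 58.191.255.255


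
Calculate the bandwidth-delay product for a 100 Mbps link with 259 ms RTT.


BDP = bandwidth * RTT
= 100 Mbps * 259 ms
= 100 * 1e6 * 259 / 1000 bits
= 25900000 bits
= 3237500 bytes
= 3161.6211 KB
BDP = 25900000 bits (3237500 bytes)


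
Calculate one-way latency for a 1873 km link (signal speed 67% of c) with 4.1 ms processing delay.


Speed = 0.67 * 3e5 km/s = 201000 km/s
Propagation delay = 1873 / 201000 = 0.0093 s = 9.3184 ms
Processing delay = 4.1 ms
Total one-way latency = 13.4184 ms


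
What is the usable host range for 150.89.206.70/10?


Network: 150.64.0.0
Broadcast: 150.127.255.255
First usable = network + 1
Last usable = broadcast - 1
Range: 150.64.0.1 to 150.127.255.254


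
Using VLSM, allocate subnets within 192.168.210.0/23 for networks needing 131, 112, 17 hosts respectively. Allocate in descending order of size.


131 hosts -> /24 (254 usable): 192.168.210.0/24
112 hosts -> /25 (126 usable): 192.168.211.0/25
17 hosts -> /27 (30 usable): 192.168.211.128/27
Allocation: 192.168.210.0/24 (131 hosts, 254 usable); 192.168.211.0/25 (112 hosts, 126 usable); 192.168.211.128/27 (17 hosts, 30 usable)


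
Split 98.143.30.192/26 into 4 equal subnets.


New prefix = 26 + 2 = 28
Each subnet has 16 addresses
  98.143.30.192/28
  98.143.30.208/28
  98.143.30.224/28
  98.143.30.240/28
Subnets: 98.143.30.192/28, 98.143.30.208/28, 98.143.30.224/28, 98.143.30.240/28


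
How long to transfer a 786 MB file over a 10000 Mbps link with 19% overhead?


Effective throughput = 10000 * (1 - 19/100) = 8100.0 Mbps
File size in Mb = 786 * 8 = 6288 Mb
Time = 6288 / 8100.0
Time = 0.7763 seconds


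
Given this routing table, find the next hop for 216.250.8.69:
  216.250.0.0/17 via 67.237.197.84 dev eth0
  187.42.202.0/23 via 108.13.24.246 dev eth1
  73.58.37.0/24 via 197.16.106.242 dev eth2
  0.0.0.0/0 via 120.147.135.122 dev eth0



Longest prefix match for 216.250.8.69:
  /17 216.250.0.0: MATCH
  /23 187.42.202.0: no
  /24 73.58.37.0: no
  /0 0.0.0.0: MATCH
Selected: next-hop 67.237.197.84 via eth0 (matched /17)


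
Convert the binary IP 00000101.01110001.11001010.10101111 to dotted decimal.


00000101 = 5
01110001 = 113
11001010 = 202
10101111 = 175
IP: 5.113.202.175


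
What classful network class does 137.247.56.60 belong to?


First octet: 137
Binary: 10001001
10xxxxxx -> Class B (128-191)
Class B, default mask 255.255.0.0 (/16)


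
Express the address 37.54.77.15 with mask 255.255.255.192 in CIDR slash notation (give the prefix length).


Binary: 11111111.11111111.11111111.11000000
Count leading 1s
Prefix: /26


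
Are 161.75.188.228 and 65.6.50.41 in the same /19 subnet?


Mask: 255.255.224.0
161.75.188.228 AND mask = 161.75.160.0
65.6.50.41 AND mask = 65.6.32.0
No, different subnets (161.75.160.0 vs 65.6.32.0)


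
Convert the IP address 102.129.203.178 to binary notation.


102 = 01100110
129 = 10000001
203 = 11001011
178 = 10110010
Binary: 01100110.10000001.11001011.10110010


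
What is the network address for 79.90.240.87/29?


IP:   01001111.01011010.11110000.01010111
Mask: 11111111.11111111.11111111.11111000
AND operation:
Net:  01001111.01011010.11110000.01010000
Network: 79.90.240.80/29


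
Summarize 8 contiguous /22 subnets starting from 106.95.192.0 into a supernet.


Original prefix: /22
Number of subnets: 8 = 2^3
New prefix = 22 - 3 = 19
Supernet: 106.95.192.0/19


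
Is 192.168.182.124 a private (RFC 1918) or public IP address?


RFC 1918 private ranges:
  10.0.0.0/8 (10.0.0.0 - 10.255.255.255)
  172.16.0.0/12 (172.16.0.0 - 172.31.255.255)
  192.168.0.0/16 (192.168.0.0 - 192.168.255.255)
Private (in 192.168.0.0/16)


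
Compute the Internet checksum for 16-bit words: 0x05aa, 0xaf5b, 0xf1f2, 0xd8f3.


Sum all words (with carry folding):
+ 0x05aa = 0x05aa
+ 0xaf5b = 0xb505
+ 0xf1f2 = 0xa6f8
+ 0xd8f3 = 0x7fec
One's complement: ~0x7fec
Checksum = 0x8013


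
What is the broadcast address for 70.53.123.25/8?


Network: 70.0.0.0/8
Host bits = 24
Set all host bits to 1:
Broadcast: 70.255.255.255


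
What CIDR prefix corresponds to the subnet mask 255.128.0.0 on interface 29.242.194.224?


Binary: 11111111.10000000.00000000.00000000
Count leading 1s
Prefix: /9


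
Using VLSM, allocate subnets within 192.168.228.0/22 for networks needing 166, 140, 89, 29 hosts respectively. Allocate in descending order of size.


166 hosts -> /24 (254 usable): 192.168.228.0/24
140 hosts -> /24 (254 usable): 192.168.229.0/24
89 hosts -> /25 (126 usable): 192.168.230.0/25
29 hosts -> /27 (30 usable): 192.168.230.128/27
Allocation: 192.168.228.0/24 (166 hosts, 254 usable); 192.168.229.0/24 (140 hosts, 254 usable); 192.168.230.0/25 (89 hosts, 126 usable); 192.168.230.128/27 (29 hosts, 30 usable)


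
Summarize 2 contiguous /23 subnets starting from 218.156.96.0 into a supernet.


Original prefix: /23
Number of subnets: 2 = 2^1
New prefix = 23 - 1 = 22
Supernet: 218.156.96.0/22


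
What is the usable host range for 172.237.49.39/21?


Network: 172.237.48.0
Broadcast: 172.237.55.255
First usable = network + 1
Last usable = broadcast - 1
Range: 172.237.48.1 to 172.237.55.254


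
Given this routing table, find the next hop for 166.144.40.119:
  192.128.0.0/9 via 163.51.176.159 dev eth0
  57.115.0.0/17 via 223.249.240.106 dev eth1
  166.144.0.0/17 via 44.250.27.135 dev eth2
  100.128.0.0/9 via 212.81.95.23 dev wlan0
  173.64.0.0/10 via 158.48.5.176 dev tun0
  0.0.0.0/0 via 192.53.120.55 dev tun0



Longest prefix match for 166.144.40.119:
  /9 192.128.0.0: no
  /17 57.115.0.0: no
  /17 166.144.0.0: MATCH
  /9 100.128.0.0: no
  /10 173.64.0.0: no
  /0 0.0.0.0: MATCH
Selected: next-hop 44.250.27.135 via eth2 (matched /17)


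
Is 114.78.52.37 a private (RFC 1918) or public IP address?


RFC 1918 private ranges:
  10.0.0.0/8 (10.0.0.0 - 10.255.255.255)
  172.16.0.0/12 (172.16.0.0 - 172.31.255.255)
  192.168.0.0/16 (192.168.0.0 - 192.168.255.255)
Public (not in any RFC 1918 range)


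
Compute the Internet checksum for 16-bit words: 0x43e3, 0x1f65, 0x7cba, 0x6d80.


Sum all words (with carry folding):
+ 0x43e3 = 0x43e3
+ 0x1f65 = 0x6348
+ 0x7cba = 0xe002
+ 0x6d80 = 0x4d83
One's complement: ~0x4d83
Checksum = 0xb27c


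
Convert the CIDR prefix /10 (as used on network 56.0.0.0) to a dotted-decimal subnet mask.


/10 means 10 network bits, 22 host bits
Binary: 11111111110000000000000000000000
Mask: 255.192.0.0


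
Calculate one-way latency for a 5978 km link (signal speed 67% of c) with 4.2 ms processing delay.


Speed = 0.67 * 3e5 km/s = 201000 km/s
Propagation delay = 5978 / 201000 = 0.0297 s = 29.7413 ms
Processing delay = 4.2 ms
Total one-way latency = 33.9413 ms


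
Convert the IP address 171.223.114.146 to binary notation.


171 = 10101011
223 = 11011111
114 = 01110010
146 = 10010010
Binary: 10101011.11011111.01110010.10010010


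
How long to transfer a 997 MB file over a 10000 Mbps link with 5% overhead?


Effective throughput = 10000 * (1 - 5/100) = 9500 Mbps
File size in Mb = 997 * 8 = 7976 Mb
Time = 7976 / 9500
Time = 0.8396 seconds


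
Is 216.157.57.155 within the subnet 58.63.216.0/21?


Subnet network: 58.63.216.0
Test IP AND mask: 216.157.56.0
No, 216.157.57.155 is not in 58.63.216.0/21


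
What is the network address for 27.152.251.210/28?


IP:   00011011.10011000.11111011.11010010
Mask: 11111111.11111111.11111111.11110000
AND operation:
Net:  00011011.10011000.11111011.11010000
Network: 27.152.251.208/28


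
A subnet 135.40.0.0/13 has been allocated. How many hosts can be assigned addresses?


Host bits = 32 - 13 = 19
Total addresses = 2^19 = 524288
Usable = total - 2 (network and broadcast)
Usable hosts: 524286


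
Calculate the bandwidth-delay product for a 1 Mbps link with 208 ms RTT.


BDP = bandwidth * RTT
= 1 Mbps * 208 ms
= 1 * 1e6 * 208 / 1000 bits
= 208000 bits
= 26000 bytes
= 25.3906 KB
BDP = 208000 bits (26000 bytes)


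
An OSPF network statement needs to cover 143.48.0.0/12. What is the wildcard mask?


Subnet mask: 255.240.0.0
Wildcard = 255.255.255.255 - subnet mask
255 - 255 = 0
255 - 240 = 15
255 - 0 = 255
255 - 0 = 255
Wildcard: 0.15.255.255


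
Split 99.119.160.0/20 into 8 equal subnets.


New prefix = 20 + 3 = 23
Each subnet has 512 addresses
  99.119.160.0/23
  99.119.162.0/23
  99.119.164.0/23
  99.119.166.0/23
  99.119.168.0/23
  99.119.170.0/23
  99.119.172.0/23
  99.119.174.0/23
Subnets: 99.119.160.0/23, 99.119.162.0/23, 99.119.164.0/23, 99.119.166.0/23, 99.119.168.0/23, 99.119.170.0/23, 99.119.172.0/23, 99.119.174.0/23


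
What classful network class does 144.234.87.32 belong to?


First octet: 144
Binary: 10010000
10xxxxxx -> Class B (128-191)
Class B, default mask 255.255.0.0 (/16)


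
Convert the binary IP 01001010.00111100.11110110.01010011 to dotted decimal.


01001010 = 74
00111100 = 60
11110110 = 246
01010011 = 83
IP: 74.60.246.83


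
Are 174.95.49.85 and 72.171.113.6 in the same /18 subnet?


Mask: 255.255.192.0
174.95.49.85 AND mask = 174.95.0.0
72.171.113.6 AND mask = 72.171.64.0
No, different subnets (174.95.0.0 vs 72.171.64.0)


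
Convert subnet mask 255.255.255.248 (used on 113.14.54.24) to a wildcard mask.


Subnet mask: 255.255.255.248
Wildcard = 255.255.255.255 - subnet mask
255 - 255 = 0
255 - 255 = 0
255 - 255 = 0
255 - 248 = 7
Wildcard: 0.0.0.7


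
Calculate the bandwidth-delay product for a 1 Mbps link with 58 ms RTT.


BDP = bandwidth * RTT
= 1 Mbps * 58 ms
= 1 * 1e6 * 58 / 1000 bits
= 58000 bits
= 7250 bytes
= 7.0801 KB
BDP = 58000 bits (7250 bytes)


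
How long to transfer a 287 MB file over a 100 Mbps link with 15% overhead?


Effective throughput = 100 * (1 - 15/100) = 85 Mbps
File size in Mb = 287 * 8 = 2296 Mb
Time = 2296 / 85
Time = 27.0118 seconds


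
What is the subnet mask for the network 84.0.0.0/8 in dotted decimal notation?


/8 means 8 network bits, 24 host bits
Binary: 11111111000000000000000000000000
Mask: 255.0.0.0


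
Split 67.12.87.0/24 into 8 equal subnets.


New prefix = 24 + 3 = 27
Each subnet has 32 addresses
  67.12.87.0/27
  67.12.87.32/27
  67.12.87.64/27
  67.12.87.96/27
  67.12.87.128/27
  67.12.87.160/27
  67.12.87.192/27
  67.12.87.224/27
Subnets: 67.12.87.0/27, 67.12.87.32/27, 67.12.87.64/27, 67.12.87.96/27, 67.12.87.128/27, 67.12.87.160/27, 67.12.87.192/27, 67.12.87.224/27


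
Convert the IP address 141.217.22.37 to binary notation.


141 = 10001101
217 = 11011001
22 = 00010110
37 = 00100101
Binary: 10001101.11011001.00010110.00100101


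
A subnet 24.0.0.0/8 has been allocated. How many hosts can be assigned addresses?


Host bits = 32 - 8 = 24
Total addresses = 2^24 = 16777216
Usable = total - 2 (network and broadcast)
Usable hosts: 16777214


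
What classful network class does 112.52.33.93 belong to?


First octet: 112
Binary: 01110000
0xxxxxxx -> Class A (1-126)
Class A, default mask 255.0.0.0 (/8)


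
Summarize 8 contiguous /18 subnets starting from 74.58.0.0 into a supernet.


Original prefix: /18
Number of subnets: 8 = 2^3
New prefix = 18 - 3 = 15
Supernet: 74.58.0.0/15


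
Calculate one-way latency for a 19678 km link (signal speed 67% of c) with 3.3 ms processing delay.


Speed = 0.67 * 3e5 km/s = 201000 km/s
Propagation delay = 19678 / 201000 = 0.0979 s = 97.9005 ms
Processing delay = 3.3 ms
Total one-way latency = 101.2005 ms


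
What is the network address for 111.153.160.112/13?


IP:   01101111.10011001.10100000.01110000
Mask: 11111111.11111000.00000000.00000000
AND operation:
Net:  01101111.10011000.00000000.00000000
Network: 111.152.0.0/13


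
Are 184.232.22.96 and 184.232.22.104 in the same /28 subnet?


Mask: 255.255.255.240
184.232.22.96 AND mask = 184.232.22.96
184.232.22.104 AND mask = 184.232.22.96
Yes, same subnet (184.232.22.96)


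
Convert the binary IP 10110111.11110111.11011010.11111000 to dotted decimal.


10110111 = 183
11110111 = 247
11011010 = 218
11111000 = 248
IP: 183.247.218.248


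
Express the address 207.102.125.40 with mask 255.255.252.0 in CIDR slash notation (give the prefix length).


Binary: 11111111.11111111.11111100.00000000
Count leading 1s
Prefix: /22


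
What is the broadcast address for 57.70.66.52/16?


Network: 57.70.0.0/16
Host bits = 16
Set all host bits to 1:
Broadcast: 57.70.255.255


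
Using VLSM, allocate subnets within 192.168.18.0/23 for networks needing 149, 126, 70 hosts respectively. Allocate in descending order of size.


149 hosts -> /24 (254 usable): 192.168.18.0/24
126 hosts -> /25 (126 usable): 192.168.19.0/25
70 hosts -> /25 (126 usable): 192.168.19.128/25
Allocation: 192.168.18.0/24 (149 hosts, 254 usable); 192.168.19.0/25 (126 hosts, 126 usable); 192.168.19.128/25 (70 hosts, 126 usable)


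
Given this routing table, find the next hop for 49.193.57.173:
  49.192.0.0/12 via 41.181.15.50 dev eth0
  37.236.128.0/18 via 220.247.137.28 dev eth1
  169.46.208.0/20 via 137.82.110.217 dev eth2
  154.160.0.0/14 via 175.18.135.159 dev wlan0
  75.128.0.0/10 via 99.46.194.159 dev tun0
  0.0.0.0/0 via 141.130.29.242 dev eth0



Longest prefix match for 49.193.57.173:
  /12 49.192.0.0: MATCH
  /18 37.236.128.0: no
  /20 169.46.208.0: no
  /14 154.160.0.0: no
  /10 75.128.0.0: no
  /0 0.0.0.0: MATCH
Selected: next-hop 41.181.15.50 via eth0 (matched /12)


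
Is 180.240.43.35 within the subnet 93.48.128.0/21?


Subnet network: 93.48.128.0
Test IP AND mask: 180.240.40.0
No, 180.240.43.35 is not in 93.48.128.0/21


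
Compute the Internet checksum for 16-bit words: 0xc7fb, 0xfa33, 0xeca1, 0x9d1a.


Sum all words (with carry folding):
+ 0xc7fb = 0xc7fb
+ 0xfa33 = 0xc22f
+ 0xeca1 = 0xaed1
+ 0x9d1a = 0x4bec
One's complement: ~0x4bec
Checksum = 0xb413


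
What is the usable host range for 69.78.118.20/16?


Network: 69.78.0.0
Broadcast: 69.78.255.255
First usable = network + 1
Last usable = broadcast - 1
Range: 69.78.0.1 to 69.78.255.254


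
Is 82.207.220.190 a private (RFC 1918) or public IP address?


RFC 1918 private ranges:
  10.0.0.0/8 (10.0.0.0 - 10.255.255.255)
  172.16.0.0/12 (172.16.0.0 - 172.31.255.255)
  192.168.0.0/16 (192.168.0.0 - 192.168.255.255)
Public (not in any RFC 1918 range)


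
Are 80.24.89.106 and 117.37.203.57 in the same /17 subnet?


Mask: 255.255.128.0
80.24.89.106 AND mask = 80.24.0.0
117.37.203.57 AND mask = 117.37.128.0
No, different subnets (80.24.0.0 vs 117.37.128.0)


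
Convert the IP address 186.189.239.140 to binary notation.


186 = 10111010
189 = 10111101
239 = 11101111
140 = 10001100
Binary: 10111010.10111101.11101111.10001100


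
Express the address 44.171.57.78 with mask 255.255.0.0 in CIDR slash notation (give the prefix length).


Binary: 11111111.11111111.00000000.00000000
Count leading 1s
Prefix: /16


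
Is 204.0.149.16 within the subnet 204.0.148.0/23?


Subnet network: 204.0.148.0
Test IP AND mask: 204.0.148.0
Yes, 204.0.149.16 is in 204.0.148.0/23


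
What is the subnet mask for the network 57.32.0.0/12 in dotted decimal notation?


/12 means 12 network bits, 20 host bits
Binary: 11111111111100000000000000000000
Mask: 255.240.0.0


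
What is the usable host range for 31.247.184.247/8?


Network: 31.0.0.0
Broadcast: 31.255.255.255
First usable = network + 1
Last usable = broadcast - 1
Range: 31.0.0.1 to 31.255.255.254


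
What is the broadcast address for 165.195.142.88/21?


Network: 165.195.136.0/21
Host bits = 11
Set all host bits to 1:
Broadcast: 165.195.143.255


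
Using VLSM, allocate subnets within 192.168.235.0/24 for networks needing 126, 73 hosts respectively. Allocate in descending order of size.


126 hosts -> /25 (126 usable): 192.168.235.0/25
73 hosts -> /25 (126 usable): 192.168.235.128/25
Allocation: 192.168.235.0/25 (126 hosts, 126 usable); 192.168.235.128/25 (73 hosts, 126 usable)


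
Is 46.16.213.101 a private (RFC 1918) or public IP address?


RFC 1918 private ranges:
  10.0.0.0/8 (10.0.0.0 - 10.255.255.255)
  172.16.0.0/12 (172.16.0.0 - 172.31.255.255)
  192.168.0.0/16 (192.168.0.0 - 192.168.255.255)
Public (not in any RFC 1918 range)


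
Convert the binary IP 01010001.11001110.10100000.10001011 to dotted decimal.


01010001 = 81
11001110 = 206
10100000 = 160
10001011 = 139
IP: 81.206.160.139


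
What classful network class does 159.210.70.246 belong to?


First octet: 159
Binary: 10011111
10xxxxxx -> Class B (128-191)
Class B, default mask 255.255.0.0 (/16)


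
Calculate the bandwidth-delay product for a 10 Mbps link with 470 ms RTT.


BDP = bandwidth * RTT
= 10 Mbps * 470 ms
= 10 * 1e6 * 470 / 1000 bits
= 4700000 bits
= 587500 bytes
= 573.7305 KB
BDP = 4700000 bits (587500 bytes)


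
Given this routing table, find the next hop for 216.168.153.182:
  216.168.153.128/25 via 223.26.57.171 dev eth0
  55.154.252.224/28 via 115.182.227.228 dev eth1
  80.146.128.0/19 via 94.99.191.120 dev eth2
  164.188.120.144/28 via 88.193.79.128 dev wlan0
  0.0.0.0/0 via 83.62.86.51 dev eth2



Longest prefix match for 216.168.153.182:
  /25 216.168.153.128: MATCH
  /28 55.154.252.224: no
  /19 80.146.128.0: no
  /28 164.188.120.144: no
  /0 0.0.0.0: MATCH
Selected: next-hop 223.26.57.171 via eth0 (matched /25)


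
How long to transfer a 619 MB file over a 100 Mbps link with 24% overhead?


Effective throughput = 100 * (1 - 24/100) = 76 Mbps
File size in Mb = 619 * 8 = 4952 Mb
Time = 4952 / 76
Time = 65.1579 seconds


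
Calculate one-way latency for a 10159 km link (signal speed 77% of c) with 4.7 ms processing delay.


Speed = 0.77 * 3e5 km/s = 231000 km/s
Propagation delay = 10159 / 231000 = 0.044 s = 43.9784 ms
Processing delay = 4.7 ms
Total one-way latency = 48.6784 ms


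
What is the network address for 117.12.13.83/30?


IP:   01110101.00001100.00001101.01010011
Mask: 11111111.11111111.11111111.11111100
AND operation:
Net:  01110101.00001100.00001101.01010000
Network: 117.12.13.80/30


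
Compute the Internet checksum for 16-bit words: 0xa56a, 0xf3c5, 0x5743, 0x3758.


Sum all words (with carry folding):
+ 0xa56a = 0xa56a
+ 0xf3c5 = 0x9930
+ 0x5743 = 0xf073
+ 0x3758 = 0x27cc
One's complement: ~0x27cc
Checksum = 0xd833


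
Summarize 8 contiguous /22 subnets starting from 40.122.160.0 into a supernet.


Original prefix: /22
Number of subnets: 8 = 2^3
New prefix = 22 - 3 = 19
Supernet: 40.122.160.0/19


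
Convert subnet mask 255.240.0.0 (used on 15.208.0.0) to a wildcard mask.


Subnet mask: 255.240.0.0
Wildcard = 255.255.255.255 - subnet mask
255 - 255 = 0
255 - 240 = 15
255 - 0 = 255
255 - 0 = 255
Wildcard: 0.15.255.255


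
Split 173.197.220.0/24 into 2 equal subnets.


New prefix = 24 + 1 = 25
Each subnet has 128 addresses
  173.197.220.0/25
  173.197.220.128/25
Subnets: 173.197.220.0/25, 173.197.220.128/25


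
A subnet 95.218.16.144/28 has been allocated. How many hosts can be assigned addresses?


Host bits = 32 - 28 = 4
Total addresses = 2^4 = 16
Usable = total - 2 (network and broadcast)
Usable hosts: 14


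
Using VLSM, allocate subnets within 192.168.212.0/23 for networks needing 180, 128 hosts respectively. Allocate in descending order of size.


180 hosts -> /24 (254 usable): 192.168.212.0/24
128 hosts -> /24 (254 usable): 192.168.213.0/24
Allocation: 192.168.212.0/24 (180 hosts, 254 usable); 192.168.213.0/24 (128 hosts, 254 usable)


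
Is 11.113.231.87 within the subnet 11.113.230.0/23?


Subnet network: 11.113.230.0
Test IP AND mask: 11.113.230.0
Yes, 11.113.231.87 is in 11.113.230.0/23


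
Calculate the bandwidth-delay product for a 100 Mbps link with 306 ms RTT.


BDP = bandwidth * RTT
= 100 Mbps * 306 ms
= 100 * 1e6 * 306 / 1000 bits
= 30600000 bits
= 3825000 bytes
= 3735.3516 KB
BDP = 30600000 bits (3825000 bytes)


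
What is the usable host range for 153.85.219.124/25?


Network: 153.85.219.0
Broadcast: 153.85.219.127
First usable = network + 1
Last usable = broadcast - 1
Range: 153.85.219.1 to 153.85.219.126


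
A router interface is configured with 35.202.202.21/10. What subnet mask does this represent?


/10 means 10 network bits, 22 host bits
Binary: 11111111110000000000000000000000
Mask: 255.192.0.0


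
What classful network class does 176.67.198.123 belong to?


First octet: 176
Binary: 10110000
10xxxxxx -> Class B (128-191)
Class B, default mask 255.255.0.0 (/16)


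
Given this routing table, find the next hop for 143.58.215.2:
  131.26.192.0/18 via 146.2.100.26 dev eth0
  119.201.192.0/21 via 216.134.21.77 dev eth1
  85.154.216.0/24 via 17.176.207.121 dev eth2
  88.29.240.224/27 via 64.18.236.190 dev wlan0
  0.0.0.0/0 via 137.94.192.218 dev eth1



Longest prefix match for 143.58.215.2:
  /18 131.26.192.0: no
  /21 119.201.192.0: no
  /24 85.154.216.0: no
  /27 88.29.240.224: no
  /0 0.0.0.0: MATCH
Selected: next-hop 137.94.192.218 via eth1 (matched /0)


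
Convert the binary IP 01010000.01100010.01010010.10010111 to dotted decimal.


01010000 = 80
01100010 = 98
01010010 = 82
10010111 = 151
IP: 80.98.82.151


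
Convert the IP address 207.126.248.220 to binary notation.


207 = 11001111
126 = 01111110
248 = 11111000
220 = 11011100
Binary: 11001111.01111110.11111000.11011100


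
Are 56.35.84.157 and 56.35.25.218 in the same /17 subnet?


Mask: 255.255.128.0
56.35.84.157 AND mask = 56.35.0.0
56.35.25.218 AND mask = 56.35.0.0
Yes, same subnet (56.35.0.0)


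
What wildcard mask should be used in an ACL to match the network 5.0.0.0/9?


Subnet mask: 255.128.0.0
Wildcard = 255.255.255.255 - subnet mask
255 - 255 = 0
255 - 128 = 127
255 - 0 = 255
255 - 0 = 255
Wildcard: 0.127.255.255


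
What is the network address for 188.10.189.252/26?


IP:   10111100.00001010.10111101.11111100
Mask: 11111111.11111111.11111111.11000000
AND operation:
Net:  10111100.00001010.10111101.11000000
Network: 188.10.189.192/26


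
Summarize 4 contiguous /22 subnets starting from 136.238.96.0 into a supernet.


Original prefix: /22
Number of subnets: 4 = 2^2
New prefix = 22 - 2 = 20
Supernet: 136.238.96.0/20


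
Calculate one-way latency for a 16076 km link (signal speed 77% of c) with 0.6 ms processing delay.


Speed = 0.77 * 3e5 km/s = 231000 km/s
Propagation delay = 16076 / 231000 = 0.0696 s = 69.5931 ms
Processing delay = 0.6 ms
Total one-way latency = 70.1931 ms


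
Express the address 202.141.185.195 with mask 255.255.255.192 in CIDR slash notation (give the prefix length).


Binary: 11111111.11111111.11111111.11000000
Count leading 1s
Prefix: /26


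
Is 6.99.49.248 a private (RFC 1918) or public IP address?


RFC 1918 private ranges:
  10.0.0.0/8 (10.0.0.0 - 10.255.255.255)
  172.16.0.0/12 (172.16.0.0 - 172.31.255.255)
  192.168.0.0/16 (192.168.0.0 - 192.168.255.255)
Public (not in any RFC 1918 range)


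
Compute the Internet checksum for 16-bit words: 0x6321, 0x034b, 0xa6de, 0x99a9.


Sum all words (with carry folding):
+ 0x6321 = 0x6321
+ 0x034b = 0x666c
+ 0xa6de = 0x0d4b
+ 0x99a9 = 0xa6f4
One's complement: ~0xa6f4
Checksum = 0x590b


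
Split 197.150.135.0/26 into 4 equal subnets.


New prefix = 26 + 2 = 28
Each subnet has 16 addresses
  197.150.135.0/28
  197.150.135.16/28
  197.150.135.32/28
  197.150.135.48/28
Subnets: 197.150.135.0/28, 197.150.135.16/28, 197.150.135.32/28, 197.150.135.48/28


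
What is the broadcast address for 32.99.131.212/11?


Network: 32.96.0.0/11
Host bits = 21
Set all host bits to 1:
Broadcast: 32.127.255.255


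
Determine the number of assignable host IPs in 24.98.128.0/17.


Host bits = 32 - 17 = 15
Total addresses = 2^15 = 32768
Usable = total - 2 (network and broadcast)
Usable hosts: 32766


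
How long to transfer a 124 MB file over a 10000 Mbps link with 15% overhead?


Effective throughput = 10000 * (1 - 15/100) = 8500 Mbps
File size in Mb = 124 * 8 = 992 Mb
Time = 992 / 8500
Time = 0.1167 seconds


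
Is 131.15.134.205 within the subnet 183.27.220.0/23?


Subnet network: 183.27.220.0
Test IP AND mask: 131.15.134.0
No, 131.15.134.205 is not in 183.27.220.0/23


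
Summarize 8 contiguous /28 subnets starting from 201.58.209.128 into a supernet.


Original prefix: /28
Number of subnets: 8 = 2^3
New prefix = 28 - 3 = 25
Supernet: 201.58.209.128/25


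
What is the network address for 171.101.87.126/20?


IP:   10101011.01100101.01010111.01111110
Mask: 11111111.11111111.11110000.00000000
AND operation:
Net:  10101011.01100101.01010000.00000000
Network: 171.101.80.0/20


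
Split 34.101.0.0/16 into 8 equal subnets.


New prefix = 16 + 3 = 19
Each subnet has 8192 addresses
  34.101.0.0/19
  34.101.32.0/19
  34.101.64.0/19
  34.101.96.0/19
  34.101.128.0/19
  34.101.160.0/19
  34.101.192.0/19
  34.101.224.0/19
Subnets: 34.101.0.0/19, 34.101.32.0/19, 34.101.64.0/19, 34.101.96.0/19, 34.101.128.0/19, 34.101.160.0/19, 34.101.192.0/19, 34.101.224.0/19


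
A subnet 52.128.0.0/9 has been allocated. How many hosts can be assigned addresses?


Host bits = 32 - 9 = 23
Total addresses = 2^23 = 8388608
Usable = total - 2 (network and broadcast)
Usable hosts: 8388606


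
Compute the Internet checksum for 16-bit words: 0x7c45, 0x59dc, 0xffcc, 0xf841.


Sum all words (with carry folding):
+ 0x7c45 = 0x7c45
+ 0x59dc = 0xd621
+ 0xffcc = 0xd5ee
+ 0xf841 = 0xce30
One's complement: ~0xce30
Checksum = 0x31cf


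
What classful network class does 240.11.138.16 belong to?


First octet: 240
Binary: 11110000
1111xxxx -> Class E (240-255)
Class E (reserved), default mask N/A


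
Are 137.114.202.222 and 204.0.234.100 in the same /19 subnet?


Mask: 255.255.224.0
137.114.202.222 AND mask = 137.114.192.0
204.0.234.100 AND mask = 204.0.224.0
No, different subnets (137.114.192.0 vs 204.0.224.0)


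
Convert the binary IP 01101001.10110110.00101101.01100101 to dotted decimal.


01101001 = 105
10110110 = 182
00101101 = 45
01100101 = 101
IP: 105.182.45.101


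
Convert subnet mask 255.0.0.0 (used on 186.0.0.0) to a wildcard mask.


Subnet mask: 255.0.0.0
Wildcard = 255.255.255.255 - subnet mask
255 - 255 = 0
255 - 0 = 255
255 - 0 = 255
255 - 0 = 255
Wildcard: 0.255.255.255


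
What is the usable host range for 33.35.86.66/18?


Network: 33.35.64.0
Broadcast: 33.35.127.255
First usable = network + 1
Last usable = broadcast - 1
Range: 33.35.64.1 to 33.35.127.254


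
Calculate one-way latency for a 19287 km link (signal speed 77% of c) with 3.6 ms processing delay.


Speed = 0.77 * 3e5 km/s = 231000 km/s
Propagation delay = 19287 / 231000 = 0.0835 s = 83.4935 ms
Processing delay = 3.6 ms
Total one-way latency = 87.0935 ms


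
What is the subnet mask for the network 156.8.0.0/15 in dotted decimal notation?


/15 means 15 network bits, 17 host bits
Binary: 11111111111111100000000000000000
Mask: 255.254.0.0


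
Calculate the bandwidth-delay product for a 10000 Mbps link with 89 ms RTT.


BDP = bandwidth * RTT
= 10000 Mbps * 89 ms
= 10000 * 1e6 * 89 / 1000 bits
= 890000000 bits
= 111250000 bytes
= 108642.5781 KB
BDP = 890000000 bits (111250000 bytes)


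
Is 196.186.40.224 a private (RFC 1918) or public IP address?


RFC 1918 private ranges:
  10.0.0.0/8 (10.0.0.0 - 10.255.255.255)
  172.16.0.0/12 (172.16.0.0 - 172.31.255.255)
  192.168.0.0/16 (192.168.0.0 - 192.168.255.255)
Public (not in any RFC 1918 range)


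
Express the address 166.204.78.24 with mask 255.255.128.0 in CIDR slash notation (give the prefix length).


Binary: 11111111.11111111.10000000.00000000
Count leading 1s
Prefix: /17


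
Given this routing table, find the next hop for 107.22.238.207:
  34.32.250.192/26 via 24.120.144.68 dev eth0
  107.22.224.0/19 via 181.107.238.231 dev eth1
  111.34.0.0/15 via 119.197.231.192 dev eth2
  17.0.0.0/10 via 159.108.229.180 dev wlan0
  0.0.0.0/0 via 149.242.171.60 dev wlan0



Longest prefix match for 107.22.238.207:
  /26 34.32.250.192: no
  /19 107.22.224.0: MATCH
  /15 111.34.0.0: no
  /10 17.0.0.0: no
  /0 0.0.0.0: MATCH
Selected: next-hop 181.107.238.231 via eth1 (matched /19)


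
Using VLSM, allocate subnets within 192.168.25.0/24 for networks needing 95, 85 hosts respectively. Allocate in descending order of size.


95 hosts -> /25 (126 usable): 192.168.25.0/25
85 hosts -> /25 (126 usable): 192.168.25.128/25
Allocation: 192.168.25.0/25 (95 hosts, 126 usable); 192.168.25.128/25 (85 hosts, 126 usable)


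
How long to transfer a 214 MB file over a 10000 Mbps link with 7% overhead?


Effective throughput = 10000 * (1 - 7/100) = 9300 Mbps
File size in Mb = 214 * 8 = 1712 Mb
Time = 1712 / 9300
Time = 0.1841 seconds


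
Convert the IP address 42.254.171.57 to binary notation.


42 = 00101010
254 = 11111110
171 = 10101011
57 = 00111001
Binary: 00101010.11111110.10101011.00111001


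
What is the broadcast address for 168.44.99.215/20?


Network: 168.44.96.0/20
Host bits = 12
Set all host bits to 1:
Broadcast: 168.44.111.255


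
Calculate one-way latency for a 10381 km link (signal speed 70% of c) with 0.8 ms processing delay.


Speed = 0.7 * 3e5 km/s = 210000 km/s
Propagation delay = 10381 / 210000 = 0.0494 s = 49.4333 ms
Processing delay = 0.8 ms
Total one-way latency = 50.2333 ms


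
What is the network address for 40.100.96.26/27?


IP:   00101000.01100100.01100000.00011010
Mask: 11111111.11111111.11111111.11100000
AND operation:
Net:  00101000.01100100.01100000.00000000
Network: 40.100.96.0/27


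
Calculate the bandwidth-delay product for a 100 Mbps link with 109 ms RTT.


BDP = bandwidth * RTT
= 100 Mbps * 109 ms
= 100 * 1e6 * 109 / 1000 bits
= 10900000 bits
= 1362500 bytes
= 1330.5664 KB
BDP = 10900000 bits (1362500 bytes)


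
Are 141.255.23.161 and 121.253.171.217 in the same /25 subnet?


Mask: 255.255.255.128
141.255.23.161 AND mask = 141.255.23.128
121.253.171.217 AND mask = 121.253.171.128
No, different subnets (141.255.23.128 vs 121.253.171.128)


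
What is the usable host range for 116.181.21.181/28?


Network: 116.181.21.176
Broadcast: 116.181.21.191
First usable = network + 1
Last usable = broadcast - 1
Range: 116.181.21.177 to 116.181.21.190


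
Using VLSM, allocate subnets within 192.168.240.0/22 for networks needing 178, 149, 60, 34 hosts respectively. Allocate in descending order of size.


178 hosts -> /24 (254 usable): 192.168.240.0/24
149 hosts -> /24 (254 usable): 192.168.241.0/24
60 hosts -> /26 (62 usable): 192.168.242.0/26
34 hosts -> /26 (62 usable): 192.168.242.64/26
Allocation: 192.168.240.0/24 (178 hosts, 254 usable); 192.168.241.0/24 (149 hosts, 254 usable); 192.168.242.0/26 (60 hosts, 62 usable); 192.168.242.64/26 (34 hosts, 62 usable)


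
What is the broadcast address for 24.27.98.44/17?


Network: 24.27.0.0/17
Host bits = 15
Set all host bits to 1:
Broadcast: 24.27.127.255


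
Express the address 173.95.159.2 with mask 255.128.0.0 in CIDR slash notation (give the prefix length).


Binary: 11111111.10000000.00000000.00000000
Count leading 1s
Prefix: /9


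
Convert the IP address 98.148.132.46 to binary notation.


98 = 01100010
148 = 10010100
132 = 10000100
46 = 00101110
Binary: 01100010.10010100.10000100.00101110


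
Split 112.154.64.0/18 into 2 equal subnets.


New prefix = 18 + 1 = 19
Each subnet has 8192 addresses
  112.154.64.0/19
  112.154.96.0/19
Subnets: 112.154.64.0/19, 112.154.96.0/19


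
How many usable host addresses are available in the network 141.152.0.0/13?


Host bits = 32 - 13 = 19
Total addresses = 2^19 = 524288
Usable = total - 2 (network and broadcast)
Usable hosts: 524286


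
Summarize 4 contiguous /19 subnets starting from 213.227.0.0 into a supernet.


Original prefix: /19
Number of subnets: 4 = 2^2
New prefix = 19 - 2 = 17
Supernet: 213.227.0.0/17


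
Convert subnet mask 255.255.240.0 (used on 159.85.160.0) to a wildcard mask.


Subnet mask: 255.255.240.0
Wildcard = 255.255.255.255 - subnet mask
255 - 255 = 0
255 - 255 = 0
255 - 240 = 15
255 - 0 = 255
Wildcard: 0.0.15.255


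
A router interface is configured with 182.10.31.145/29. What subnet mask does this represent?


/29 means 29 network bits, 3 host bits
Binary: 11111111111111111111111111111000
Mask: 255.255.255.248


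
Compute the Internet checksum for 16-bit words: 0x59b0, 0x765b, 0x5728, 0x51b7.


Sum all words (with carry folding):
+ 0x59b0 = 0x59b0
+ 0x765b = 0xd00b
+ 0x5728 = 0x2734
+ 0x51b7 = 0x78eb
One's complement: ~0x78eb
Checksum = 0x8714


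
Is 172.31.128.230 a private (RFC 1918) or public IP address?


RFC 1918 private ranges:
  10.0.0.0/8 (10.0.0.0 - 10.255.255.255)
  172.16.0.0/12 (172.16.0.0 - 172.31.255.255)
  192.168.0.0/16 (192.168.0.0 - 192.168.255.255)
Private (in 172.16.0.0/12)


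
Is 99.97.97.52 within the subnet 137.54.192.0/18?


Subnet network: 137.54.192.0
Test IP AND mask: 99.97.64.0
No, 99.97.97.52 is not in 137.54.192.0/18


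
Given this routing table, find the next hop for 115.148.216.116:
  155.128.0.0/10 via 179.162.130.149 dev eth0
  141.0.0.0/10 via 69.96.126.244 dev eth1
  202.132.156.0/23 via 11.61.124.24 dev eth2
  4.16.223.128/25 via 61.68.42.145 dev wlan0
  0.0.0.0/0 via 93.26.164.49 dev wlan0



Longest prefix match for 115.148.216.116:
  /10 155.128.0.0: no
  /10 141.0.0.0: no
  /23 202.132.156.0: no
  /25 4.16.223.128: no
  /0 0.0.0.0: MATCH
Selected: next-hop 93.26.164.49 via wlan0 (matched /0)


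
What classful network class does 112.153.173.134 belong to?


First octet: 112
Binary: 01110000
0xxxxxxx -> Class A (1-126)
Class A, default mask 255.0.0.0 (/8)


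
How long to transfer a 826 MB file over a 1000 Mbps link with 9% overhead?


Effective throughput = 1000 * (1 - 9/100) = 910 Mbps
File size in Mb = 826 * 8 = 6608 Mb
Time = 6608 / 910
Time = 7.2615 seconds


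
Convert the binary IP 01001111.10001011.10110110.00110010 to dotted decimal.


01001111 = 79
10001011 = 139
10110110 = 182
00110010 = 50
IP: 79.139.182.50


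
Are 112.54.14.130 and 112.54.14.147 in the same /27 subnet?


Mask: 255.255.255.224
112.54.14.130 AND mask = 112.54.14.128
112.54.14.147 AND mask = 112.54.14.128
Yes, same subnet (112.54.14.128)


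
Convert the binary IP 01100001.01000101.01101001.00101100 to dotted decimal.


01100001 = 97
01000101 = 69
01101001 = 105
00101100 = 44
IP: 97.69.105.44


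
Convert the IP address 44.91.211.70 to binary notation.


44 = 00101100
91 = 01011011
211 = 11010011
70 = 01000110
Binary: 00101100.01011011.11010011.01000110


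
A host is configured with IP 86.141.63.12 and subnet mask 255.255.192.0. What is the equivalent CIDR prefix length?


Binary: 11111111.11111111.11000000.00000000
Count leading 1s
Prefix: /18


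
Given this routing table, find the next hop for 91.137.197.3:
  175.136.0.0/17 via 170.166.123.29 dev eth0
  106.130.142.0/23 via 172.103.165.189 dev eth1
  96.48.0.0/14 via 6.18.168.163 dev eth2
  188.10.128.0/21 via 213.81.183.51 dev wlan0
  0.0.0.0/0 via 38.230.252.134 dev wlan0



Longest prefix match for 91.137.197.3:
  /17 175.136.0.0: no
  /23 106.130.142.0: no
  /14 96.48.0.0: no
  /21 188.10.128.0: no
  /0 0.0.0.0: MATCH
Selected: next-hop 38.230.252.134 via wlan0 (matched /0)


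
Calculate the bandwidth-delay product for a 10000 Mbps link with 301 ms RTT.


BDP = bandwidth * RTT
= 10000 Mbps * 301 ms
= 10000 * 1e6 * 301 / 1000 bits
= 3010000000 bits
= 376250000 bytes
= 367431.6406 KB
BDP = 3010000000 bits (376250000 bytes)


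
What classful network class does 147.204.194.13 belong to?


First octet: 147
Binary: 10010011
10xxxxxx -> Class B (128-191)
Class B, default mask 255.255.0.0 (/16)


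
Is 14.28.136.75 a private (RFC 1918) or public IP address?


RFC 1918 private ranges:
  10.0.0.0/8 (10.0.0.0 - 10.255.255.255)
  172.16.0.0/12 (172.16.0.0 - 172.31.255.255)
  192.168.0.0/16 (192.168.0.0 - 192.168.255.255)
Public (not in any RFC 1918 range)


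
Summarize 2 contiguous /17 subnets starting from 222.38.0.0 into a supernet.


Original prefix: /17
Number of subnets: 2 = 2^1
New prefix = 17 - 1 = 16
Supernet: 222.38.0.0/16


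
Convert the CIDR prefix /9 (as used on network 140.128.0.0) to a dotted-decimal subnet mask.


/9 means 9 network bits, 23 host bits
Binary: 11111111100000000000000000000000
Mask: 255.128.0.0


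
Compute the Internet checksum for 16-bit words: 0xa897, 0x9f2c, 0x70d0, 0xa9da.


Sum all words (with carry folding):
+ 0xa897 = 0xa897
+ 0x9f2c = 0x47c4
+ 0x70d0 = 0xb894
+ 0xa9da = 0x626f
One's complement: ~0x626f
Checksum = 0x9d90


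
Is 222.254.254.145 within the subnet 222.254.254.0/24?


Subnet network: 222.254.254.0
Test IP AND mask: 222.254.254.0
Yes, 222.254.254.145 is in 222.254.254.0/24


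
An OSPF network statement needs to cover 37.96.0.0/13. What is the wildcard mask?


Subnet mask: 255.248.0.0
Wildcard = 255.255.255.255 - subnet mask
255 - 255 = 0
255 - 248 = 7
255 - 0 = 255
255 - 0 = 255
Wildcard: 0.7.255.255


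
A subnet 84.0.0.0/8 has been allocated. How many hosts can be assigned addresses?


Host bits = 32 - 8 = 24
Total addresses = 2^24 = 16777216
Usable = total - 2 (network and broadcast)
Usable hosts: 16777214


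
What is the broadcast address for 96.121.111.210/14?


Network: 96.120.0.0/14
Host bits = 18
Set all host bits to 1:
Broadcast: 96.123.255.255


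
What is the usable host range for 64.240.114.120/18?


Network: 64.240.64.0
Broadcast: 64.240.127.255
First usable = network + 1
Last usable = broadcast - 1
Range: 64.240.64.1 to 64.240.127.254


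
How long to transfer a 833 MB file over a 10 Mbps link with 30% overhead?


Effective throughput = 10 * (1 - 30/100) = 7 Mbps
File size in Mb = 833 * 8 = 6664 Mb
Time = 6664 / 7
Time = 952 seconds
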